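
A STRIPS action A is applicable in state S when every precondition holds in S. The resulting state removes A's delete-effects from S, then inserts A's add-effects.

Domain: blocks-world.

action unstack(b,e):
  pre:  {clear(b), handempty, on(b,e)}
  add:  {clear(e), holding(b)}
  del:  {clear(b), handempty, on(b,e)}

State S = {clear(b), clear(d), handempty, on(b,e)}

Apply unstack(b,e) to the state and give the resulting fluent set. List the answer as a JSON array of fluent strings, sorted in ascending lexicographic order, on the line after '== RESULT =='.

Progress:
  pre ⊆ S: {clear(b), handempty, on(b,e)} ⊆ S  — applicable
  S \ del = {clear(d)}
  ∪ add   = {clear(d), clear(e), holding(b)}

== RESULT ==
["clear(d)", "clear(e)", "holding(b)"]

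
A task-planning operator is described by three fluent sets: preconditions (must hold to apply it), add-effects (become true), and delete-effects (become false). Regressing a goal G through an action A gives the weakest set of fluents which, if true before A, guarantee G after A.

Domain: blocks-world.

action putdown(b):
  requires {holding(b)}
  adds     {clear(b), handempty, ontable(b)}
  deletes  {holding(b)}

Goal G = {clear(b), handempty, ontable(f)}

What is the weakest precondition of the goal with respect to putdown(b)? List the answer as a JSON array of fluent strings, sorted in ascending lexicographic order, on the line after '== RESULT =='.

Regress:
  G ∩ del = {}  (empty — regression defined)
  G \ add = {clear(b), handempty, ontable(f)} \ {clear(b), handempty, ontable(b)} = {ontable(f)}
  ∪ pre   = {ontable(f)} ∪ {holding(b)}
          = {holding(b), ontable(f)}

== RESULT ==
["holding(b)", "ontable(f)"]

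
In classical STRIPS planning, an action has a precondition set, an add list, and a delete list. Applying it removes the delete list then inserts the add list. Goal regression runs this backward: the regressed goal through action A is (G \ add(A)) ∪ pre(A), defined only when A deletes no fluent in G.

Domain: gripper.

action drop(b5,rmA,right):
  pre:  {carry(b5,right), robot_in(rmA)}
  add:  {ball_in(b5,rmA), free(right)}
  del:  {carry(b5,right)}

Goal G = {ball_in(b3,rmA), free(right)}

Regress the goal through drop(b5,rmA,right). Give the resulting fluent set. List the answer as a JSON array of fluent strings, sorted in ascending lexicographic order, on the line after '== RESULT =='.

Compute (G \ add) ∪ pre:
  G ∩ del = {}  (empty — regression defined)
  G \ add = {ball_in(b3,rmA), free(right)} \ {ball_in(b5,rmA), free(right)} = {ball_in(b3,rmA)}
  ∪ pre   = {ball_in(b3,rmA)} ∪ {carry(b5,right), robot_in(rmA)}
          = {ball_in(b3,rmA), carry(b5,right), robot_in(rmA)}

== RESULT ==
["ball_in(b3,rmA)", "carry(b5,right)", "robot_in(rmA)"]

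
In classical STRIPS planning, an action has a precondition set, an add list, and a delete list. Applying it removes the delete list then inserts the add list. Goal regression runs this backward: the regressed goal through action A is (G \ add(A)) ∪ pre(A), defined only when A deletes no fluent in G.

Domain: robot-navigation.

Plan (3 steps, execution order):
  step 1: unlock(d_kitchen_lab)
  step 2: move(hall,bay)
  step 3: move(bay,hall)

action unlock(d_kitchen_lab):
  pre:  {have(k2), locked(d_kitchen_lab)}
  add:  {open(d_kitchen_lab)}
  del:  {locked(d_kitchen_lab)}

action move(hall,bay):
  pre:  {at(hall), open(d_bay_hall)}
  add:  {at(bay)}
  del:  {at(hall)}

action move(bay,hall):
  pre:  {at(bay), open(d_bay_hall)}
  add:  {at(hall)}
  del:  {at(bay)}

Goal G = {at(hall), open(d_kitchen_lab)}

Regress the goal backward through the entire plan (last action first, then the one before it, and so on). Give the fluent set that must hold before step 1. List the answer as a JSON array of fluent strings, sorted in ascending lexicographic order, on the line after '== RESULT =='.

Regress step by step:
  through step 3 (move(bay,hall)): drop {at(hall)}, keep {open(d_kitchen_lab)}, require {at(bay), open(d_bay_hall)}
    → {at(bay), open(d_bay_hall), open(d_kitchen_lab)}
  through step 2 (move(hall,bay)): drop {at(bay)}, keep {open(d_bay_hall), open(d_kitchen_lab)}, require {at(hall), open(d_bay_hall)}
    → {at(hall), open(d_bay_hall), open(d_kitchen_lab)}
  through step 1 (unlock(d_kitchen_lab)): drop {open(d_kitchen_lab)}, keep {at(hall), open(d_bay_hall)}, require {have(k2), locked(d_kitchen_lab)}
    → {at(hall), have(k2), locked(d_kitchen_lab), open(d_bay_hall)}

== RESULT ==
["at(hall)", "have(k2)", "locked(d_kitchen_lab)", "open(d_bay_hall)"]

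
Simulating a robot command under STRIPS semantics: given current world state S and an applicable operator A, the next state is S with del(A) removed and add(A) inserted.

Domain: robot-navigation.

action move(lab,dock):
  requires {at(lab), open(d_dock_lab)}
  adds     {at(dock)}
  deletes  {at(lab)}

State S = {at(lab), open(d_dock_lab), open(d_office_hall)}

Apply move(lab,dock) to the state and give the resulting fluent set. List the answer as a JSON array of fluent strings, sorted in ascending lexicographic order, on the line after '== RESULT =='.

Compute (S \ del) ∪ add:
  pre ⊆ S: {at(lab), open(d_dock_lab)} ⊆ S  — applicable
  S \ del = {open(d_dock_lab), open(d_office_hall)}
  ∪ add   = {at(dock), open(d_dock_lab), open(d_office_hall)}

== RESULT ==
["at(dock)", "open(d_dock_lab)", "open(d_office_hall)"]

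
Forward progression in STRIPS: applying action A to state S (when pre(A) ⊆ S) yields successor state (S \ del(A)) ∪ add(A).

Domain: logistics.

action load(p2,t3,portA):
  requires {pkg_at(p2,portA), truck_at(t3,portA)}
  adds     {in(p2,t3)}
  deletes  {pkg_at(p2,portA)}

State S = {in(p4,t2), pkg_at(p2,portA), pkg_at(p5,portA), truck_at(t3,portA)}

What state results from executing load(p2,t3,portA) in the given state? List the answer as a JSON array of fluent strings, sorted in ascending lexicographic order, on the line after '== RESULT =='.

Compute (S \ del) ∪ add:
  pre ⊆ S: {pkg_at(p2,portA), truck_at(t3,portA)} ⊆ S  — applicable
  S \ del = {in(p4,t2), pkg_at(p5,portA), truck_at(t3,portA)}
  ∪ add   = {in(p2,t3), in(p4,t2), pkg_at(p5,portA), truck_at(t3,portA)}

== RESULT ==
["in(p2,t3)", "in(p4,t2)", "pkg_at(p5,portA)", "truck_at(t3,portA)"]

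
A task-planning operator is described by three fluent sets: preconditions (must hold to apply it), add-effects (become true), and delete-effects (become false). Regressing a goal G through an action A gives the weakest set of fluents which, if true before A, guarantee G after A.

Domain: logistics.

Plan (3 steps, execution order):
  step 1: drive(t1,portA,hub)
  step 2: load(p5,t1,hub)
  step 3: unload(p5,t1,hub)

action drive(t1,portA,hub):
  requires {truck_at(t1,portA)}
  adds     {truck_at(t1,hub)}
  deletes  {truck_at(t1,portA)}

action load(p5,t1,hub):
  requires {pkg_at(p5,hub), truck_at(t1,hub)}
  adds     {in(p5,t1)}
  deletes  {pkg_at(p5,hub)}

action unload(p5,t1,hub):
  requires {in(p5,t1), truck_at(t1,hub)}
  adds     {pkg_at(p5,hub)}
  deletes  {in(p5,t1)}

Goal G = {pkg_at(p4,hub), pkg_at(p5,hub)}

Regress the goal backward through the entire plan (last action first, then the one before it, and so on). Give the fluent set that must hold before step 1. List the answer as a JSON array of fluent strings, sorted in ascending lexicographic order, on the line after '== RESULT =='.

Regress step by step:
  through step 3 (unload(p5,t1,hub)): drop {pkg_at(p5,hub)}, keep {pkg_at(p4,hub)}, require {in(p5,t1), truck_at(t1,hub)}
    → {in(p5,t1), pkg_at(p4,hub), truck_at(t1,hub)}
  through step 2 (load(p5,t1,hub)): drop {in(p5,t1)}, keep {pkg_at(p4,hub), truck_at(t1,hub)}, require {pkg_at(p5,hub), truck_at(t1,hub)}
    → {pkg_at(p4,hub), pkg_at(p5,hub), truck_at(t1,hub)}
  through step 1 (drive(t1,portA,hub)): drop {truck_at(t1,hub)}, keep {pkg_at(p4,hub), pkg_at(p5,hub)}, require {truck_at(t1,portA)}
    → {pkg_at(p4,hub), pkg_at(p5,hub), truck_at(t1,portA)}

== RESULT ==
["pkg_at(p4,hub)", "pkg_at(p5,hub)", "truck_at(t1,portA)"]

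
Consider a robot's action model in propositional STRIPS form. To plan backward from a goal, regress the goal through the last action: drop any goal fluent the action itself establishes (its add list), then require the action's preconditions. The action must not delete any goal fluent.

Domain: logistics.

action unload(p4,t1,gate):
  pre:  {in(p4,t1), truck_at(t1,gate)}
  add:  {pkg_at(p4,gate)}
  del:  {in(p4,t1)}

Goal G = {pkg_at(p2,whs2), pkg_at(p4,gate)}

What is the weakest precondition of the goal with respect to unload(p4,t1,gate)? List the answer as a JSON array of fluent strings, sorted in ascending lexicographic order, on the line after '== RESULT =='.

Compute (G \ add) ∪ pre:
  G ∩ del = {}  (empty — regression defined)
  G \ add = {pkg_at(p2,whs2), pkg_at(p4,gate)} \ {pkg_at(p4,gate)} = {pkg_at(p2,whs2)}
  ∪ pre   = {pkg_at(p2,whs2)} ∪ {in(p4,t1), truck_at(t1,gate)}
          = {in(p4,t1), pkg_at(p2,whs2), truck_at(t1,gate)}

== RESULT ==
["in(p4,t1)", "pkg_at(p2,whs2)", "truck_at(t1,gate)"]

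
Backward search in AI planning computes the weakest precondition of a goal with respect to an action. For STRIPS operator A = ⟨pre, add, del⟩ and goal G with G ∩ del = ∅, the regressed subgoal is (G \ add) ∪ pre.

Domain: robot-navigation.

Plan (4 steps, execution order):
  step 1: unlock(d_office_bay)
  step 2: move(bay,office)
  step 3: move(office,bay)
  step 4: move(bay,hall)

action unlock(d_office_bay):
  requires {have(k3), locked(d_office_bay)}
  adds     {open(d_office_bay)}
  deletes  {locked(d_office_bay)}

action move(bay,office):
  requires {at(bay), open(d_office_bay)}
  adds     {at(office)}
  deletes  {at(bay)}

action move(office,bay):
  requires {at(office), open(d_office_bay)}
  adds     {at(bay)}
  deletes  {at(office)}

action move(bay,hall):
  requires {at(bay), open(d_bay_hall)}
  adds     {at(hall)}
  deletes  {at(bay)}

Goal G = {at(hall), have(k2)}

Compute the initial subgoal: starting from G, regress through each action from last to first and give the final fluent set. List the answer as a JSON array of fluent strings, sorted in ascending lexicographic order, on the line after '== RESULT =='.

Regress step by step:
  through step 4 (move(bay,hall)): drop {at(hall)}, keep {have(k2)}, require {at(bay), open(d_bay_hall)}
    → {at(bay), have(k2), open(d_bay_hall)}
  through step 3 (move(office,bay)): drop {at(bay)}, keep {have(k2), open(d_bay_hall)}, require {at(office), open(d_office_bay)}
    → {at(office), have(k2), open(d_bay_hall), open(d_office_bay)}
  through step 2 (move(bay,office)): drop {at(office)}, keep {have(k2), open(d_bay_hall), open(d_office_bay)}, require {at(bay), open(d_office_bay)}
    → {at(bay), have(k2), open(d_bay_hall), open(d_office_bay)}
  through step 1 (unlock(d_office_bay)): drop {open(d_office_bay)}, keep {at(bay), have(k2), open(d_bay_hall)}, require {have(k3), locked(d_office_bay)}
    → {at(bay), have(k2), have(k3), locked(d_office_bay), open(d_bay_hall)}

== RESULT ==
["at(bay)", "have(k2)", "have(k3)", "locked(d_office_bay)", "open(d_bay_hall)"]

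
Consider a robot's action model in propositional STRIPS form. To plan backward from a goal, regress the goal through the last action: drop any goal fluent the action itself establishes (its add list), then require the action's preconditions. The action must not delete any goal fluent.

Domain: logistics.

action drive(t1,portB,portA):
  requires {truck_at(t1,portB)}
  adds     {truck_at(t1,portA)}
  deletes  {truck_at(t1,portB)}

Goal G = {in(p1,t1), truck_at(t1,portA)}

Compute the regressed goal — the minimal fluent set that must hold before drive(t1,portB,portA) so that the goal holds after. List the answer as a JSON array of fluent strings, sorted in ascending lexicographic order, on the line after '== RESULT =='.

Regress:
  G ∩ del = {}  (empty — regression defined)
  G \ add = {in(p1,t1), truck_at(t1,portA)} \ {truck_at(t1,portA)} = {in(p1,t1)}
  ∪ pre   = {in(p1,t1)} ∪ {truck_at(t1,portB)}
          = {in(p1,t1), truck_at(t1,portB)}

== RESULT ==
["in(p1,t1)", "truck_at(t1,portB)"]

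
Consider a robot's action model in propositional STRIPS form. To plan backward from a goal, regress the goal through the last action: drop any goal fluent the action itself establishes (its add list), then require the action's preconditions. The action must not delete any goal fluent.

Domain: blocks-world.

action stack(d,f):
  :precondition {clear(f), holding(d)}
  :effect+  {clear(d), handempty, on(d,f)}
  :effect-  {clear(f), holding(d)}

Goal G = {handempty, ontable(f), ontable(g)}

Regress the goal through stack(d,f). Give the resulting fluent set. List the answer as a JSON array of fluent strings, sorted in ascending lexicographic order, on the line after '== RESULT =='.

Compute (G \ add) ∪ pre:
  G ∩ del = {}  (empty — regression defined)
  G \ add = {handempty, ontable(f), ontable(g)} \ {clear(d), handempty, on(d,f)} = {ontable(f), ontable(g)}
  ∪ pre   = {ontable(f), ontable(g)} ∪ {clear(f), holding(d)}
          = {clear(f), holding(d), ontable(f), ontable(g)}

== RESULT ==
["clear(f)", "holding(d)", "ontable(f)", "ontable(g)"]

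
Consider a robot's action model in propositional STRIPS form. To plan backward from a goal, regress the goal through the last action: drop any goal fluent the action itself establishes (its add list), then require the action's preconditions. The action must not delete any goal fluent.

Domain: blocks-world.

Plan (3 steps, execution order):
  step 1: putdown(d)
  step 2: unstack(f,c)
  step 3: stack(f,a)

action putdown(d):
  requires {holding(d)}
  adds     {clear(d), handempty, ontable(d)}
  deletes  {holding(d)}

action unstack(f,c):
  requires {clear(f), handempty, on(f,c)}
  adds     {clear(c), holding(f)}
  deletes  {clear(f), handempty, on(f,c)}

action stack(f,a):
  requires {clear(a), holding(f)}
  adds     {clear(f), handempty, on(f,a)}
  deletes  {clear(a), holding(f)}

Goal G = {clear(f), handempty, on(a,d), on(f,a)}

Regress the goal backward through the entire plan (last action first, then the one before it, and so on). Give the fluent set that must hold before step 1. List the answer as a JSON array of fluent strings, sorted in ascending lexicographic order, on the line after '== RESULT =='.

Work backward from the goal:
  through step 3 (stack(f,a)): drop {clear(f), handempty, on(f,a)}, keep {on(a,d)}, require {clear(a), holding(f)}
    → {clear(a), holding(f), on(a,d)}
  through step 2 (unstack(f,c)): drop {holding(f)}, keep {clear(a), on(a,d)}, require {clear(f), handempty, on(f,c)}
    → {clear(a), clear(f), handempty, on(a,d), on(f,c)}
  through step 1 (putdown(d)): drop {handempty}, keep {clear(a), clear(f), on(a,d), on(f,c)}, require {holding(d)}
    → {clear(a), clear(f), holding(d), on(a,d), on(f,c)}

== RESULT ==
["clear(a)", "clear(f)", "holding(d)", "on(a,d)", "on(f,c)"]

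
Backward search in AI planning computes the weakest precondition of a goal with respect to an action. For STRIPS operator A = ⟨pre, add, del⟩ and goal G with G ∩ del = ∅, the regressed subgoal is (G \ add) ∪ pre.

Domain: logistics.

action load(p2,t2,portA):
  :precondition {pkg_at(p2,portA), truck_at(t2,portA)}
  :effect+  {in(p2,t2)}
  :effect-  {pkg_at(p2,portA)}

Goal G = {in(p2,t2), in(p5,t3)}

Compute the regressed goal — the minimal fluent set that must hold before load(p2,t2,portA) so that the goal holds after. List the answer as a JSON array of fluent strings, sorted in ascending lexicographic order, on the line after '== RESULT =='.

Compute (G \ add) ∪ pre:
  G ∩ del = {}  (empty — regression defined)
  G \ add = {in(p2,t2), in(p5,t3)} \ {in(p2,t2)} = {in(p5,t3)}
  ∪ pre   = {in(p5,t3)} ∪ {pkg_at(p2,portA), truck_at(t2,portA)}
          = {in(p5,t3), pkg_at(p2,portA), truck_at(t2,portA)}

== RESULT ==
["in(p5,t3)", "pkg_at(p2,portA)", "truck_at(t2,portA)"]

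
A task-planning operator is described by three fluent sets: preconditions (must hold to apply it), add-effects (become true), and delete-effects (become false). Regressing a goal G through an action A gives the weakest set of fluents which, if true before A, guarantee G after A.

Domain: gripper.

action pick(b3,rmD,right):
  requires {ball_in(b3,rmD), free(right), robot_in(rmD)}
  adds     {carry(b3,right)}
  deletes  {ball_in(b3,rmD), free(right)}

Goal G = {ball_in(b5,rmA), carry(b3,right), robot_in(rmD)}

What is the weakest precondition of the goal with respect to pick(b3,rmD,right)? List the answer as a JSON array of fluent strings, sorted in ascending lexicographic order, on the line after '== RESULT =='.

Compute (G \ add) ∪ pre:
  G ∩ del = {}  (empty — regression defined)
  G \ add = {ball_in(b5,rmA), carry(b3,right), robot_in(rmD)} \ {carry(b3,right)} = {ball_in(b5,rmA), robot_in(rmD)}
  ∪ pre   = {ball_in(b5,rmA), robot_in(rmD)} ∪ {ball_in(b3,rmD), free(right), robot_in(rmD)}
          = {ball_in(b3,rmD), ball_in(b5,rmA), free(right), robot_in(rmD)}

== RESULT ==
["ball_in(b3,rmD)", "ball_in(b5,rmA)", "free(right)", "robot_in(rmD)"]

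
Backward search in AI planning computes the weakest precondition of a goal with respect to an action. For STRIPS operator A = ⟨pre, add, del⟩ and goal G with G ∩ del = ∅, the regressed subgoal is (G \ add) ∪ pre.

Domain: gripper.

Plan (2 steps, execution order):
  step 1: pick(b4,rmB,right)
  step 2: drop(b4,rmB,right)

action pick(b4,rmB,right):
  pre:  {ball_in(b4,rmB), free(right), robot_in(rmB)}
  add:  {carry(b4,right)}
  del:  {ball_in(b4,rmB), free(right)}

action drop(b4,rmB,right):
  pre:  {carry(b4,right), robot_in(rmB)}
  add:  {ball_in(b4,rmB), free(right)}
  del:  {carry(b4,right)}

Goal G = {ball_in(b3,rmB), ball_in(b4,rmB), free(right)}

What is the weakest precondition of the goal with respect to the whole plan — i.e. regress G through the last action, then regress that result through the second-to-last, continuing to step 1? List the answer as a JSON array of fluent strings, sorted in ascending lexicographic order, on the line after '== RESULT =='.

Regress step by step:
  through step 2 (drop(b4,rmB,right)): drop {ball_in(b4,rmB), free(right)}, keep {ball_in(b3,rmB)}, require {carry(b4,right), robot_in(rmB)}
    → {ball_in(b3,rmB), carry(b4,right), robot_in(rmB)}
  through step 1 (pick(b4,rmB,right)): drop {carry(b4,right)}, keep {ball_in(b3,rmB), robot_in(rmB)}, require {ball_in(b4,rmB), free(right), robot_in(rmB)}
    → {ball_in(b3,rmB), ball_in(b4,rmB), free(right), robot_in(rmB)}

== RESULT ==
["ball_in(b3,rmB)", "ball_in(b4,rmB)", "free(right)", "robot_in(rmB)"]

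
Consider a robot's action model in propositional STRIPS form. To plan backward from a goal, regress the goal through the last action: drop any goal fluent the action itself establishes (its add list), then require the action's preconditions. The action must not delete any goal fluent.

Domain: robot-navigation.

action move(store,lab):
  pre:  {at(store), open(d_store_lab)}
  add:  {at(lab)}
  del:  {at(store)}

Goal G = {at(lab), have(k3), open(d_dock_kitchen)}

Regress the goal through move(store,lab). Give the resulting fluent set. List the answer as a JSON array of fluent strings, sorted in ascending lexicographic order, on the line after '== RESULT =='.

Regress:
  G ∩ del = {}  (empty — regression defined)
  G \ add = {at(lab), have(k3), open(d_dock_kitchen)} \ {at(lab)} = {have(k3), open(d_dock_kitchen)}
  ∪ pre   = {have(k3), open(d_dock_kitchen)} ∪ {at(store), open(d_store_lab)}
          = {at(store), have(k3), open(d_dock_kitchen), open(d_store_lab)}

== RESULT ==
["at(store)", "have(k3)", "open(d_dock_kitchen)", "open(d_store_lab)"]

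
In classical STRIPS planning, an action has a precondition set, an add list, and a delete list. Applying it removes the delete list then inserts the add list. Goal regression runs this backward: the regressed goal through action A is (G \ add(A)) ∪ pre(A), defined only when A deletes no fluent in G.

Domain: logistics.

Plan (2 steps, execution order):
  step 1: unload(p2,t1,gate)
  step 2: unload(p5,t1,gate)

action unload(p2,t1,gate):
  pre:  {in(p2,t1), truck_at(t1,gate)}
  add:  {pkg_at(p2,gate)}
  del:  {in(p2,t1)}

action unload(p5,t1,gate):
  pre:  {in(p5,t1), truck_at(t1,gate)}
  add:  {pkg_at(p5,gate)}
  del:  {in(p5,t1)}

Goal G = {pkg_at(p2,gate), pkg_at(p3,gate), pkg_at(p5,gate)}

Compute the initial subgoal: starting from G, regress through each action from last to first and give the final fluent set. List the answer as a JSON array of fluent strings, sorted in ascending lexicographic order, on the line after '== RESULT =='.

Work backward from the goal:
  through step 2 (unload(p5,t1,gate)): drop {pkg_at(p5,gate)}, keep {pkg_at(p2,gate), pkg_at(p3,gate)}, require {in(p5,t1), truck_at(t1,gate)}
    → {in(p5,t1), pkg_at(p2,gate), pkg_at(p3,gate), truck_at(t1,gate)}
  through step 1 (unload(p2,t1,gate)): drop {pkg_at(p2,gate)}, keep {in(p5,t1), pkg_at(p3,gate), truck_at(t1,gate)}, require {in(p2,t1), truck_at(t1,gate)}
    → {in(p2,t1), in(p5,t1), pkg_at(p3,gate), truck_at(t1,gate)}

== RESULT ==
["in(p2,t1)", "in(p5,t1)", "pkg_at(p3,gate)", "truck_at(t1,gate)"]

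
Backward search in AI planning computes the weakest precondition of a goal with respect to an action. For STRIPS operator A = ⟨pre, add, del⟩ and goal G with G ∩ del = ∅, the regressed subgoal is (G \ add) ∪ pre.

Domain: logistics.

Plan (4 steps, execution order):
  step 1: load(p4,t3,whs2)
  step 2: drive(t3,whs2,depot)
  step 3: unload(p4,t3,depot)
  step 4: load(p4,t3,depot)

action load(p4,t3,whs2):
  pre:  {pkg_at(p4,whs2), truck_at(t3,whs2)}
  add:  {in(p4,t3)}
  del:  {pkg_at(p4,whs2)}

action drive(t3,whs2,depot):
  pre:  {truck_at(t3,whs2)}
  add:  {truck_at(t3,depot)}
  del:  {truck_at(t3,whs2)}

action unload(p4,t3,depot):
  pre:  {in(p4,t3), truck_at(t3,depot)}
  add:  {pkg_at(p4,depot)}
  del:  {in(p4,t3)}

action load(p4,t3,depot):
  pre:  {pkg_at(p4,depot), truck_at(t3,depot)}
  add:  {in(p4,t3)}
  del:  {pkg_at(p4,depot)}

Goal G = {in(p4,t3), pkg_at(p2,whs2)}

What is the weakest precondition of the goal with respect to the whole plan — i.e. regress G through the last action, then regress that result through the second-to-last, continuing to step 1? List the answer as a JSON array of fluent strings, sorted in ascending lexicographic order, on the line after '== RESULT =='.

Work backward from the goal:
  through step 4 (load(p4,t3,depot)): drop {in(p4,t3)}, keep {pkg_at(p2,whs2)}, require {pkg_at(p4,depot), truck_at(t3,depot)}
    → {pkg_at(p2,whs2), pkg_at(p4,depot), truck_at(t3,depot)}
  through step 3 (unload(p4,t3,depot)): drop {pkg_at(p4,depot)}, keep {pkg_at(p2,whs2), truck_at(t3,depot)}, require {in(p4,t3), truck_at(t3,depot)}
    → {in(p4,t3), pkg_at(p2,whs2), truck_at(t3,depot)}
  through step 2 (drive(t3,whs2,depot)): drop {truck_at(t3,depot)}, keep {in(p4,t3), pkg_at(p2,whs2)}, require {truck_at(t3,whs2)}
    → {in(p4,t3), pkg_at(p2,whs2), truck_at(t3,whs2)}
  through step 1 (load(p4,t3,whs2)): drop {in(p4,t3)}, keep {pkg_at(p2,whs2), truck_at(t3,whs2)}, require {pkg_at(p4,whs2), truck_at(t3,whs2)}
    → {pkg_at(p2,whs2), pkg_at(p4,whs2), truck_at(t3,whs2)}

== RESULT ==
["pkg_at(p2,whs2)", "pkg_at(p4,whs2)", "truck_at(t3,whs2)"]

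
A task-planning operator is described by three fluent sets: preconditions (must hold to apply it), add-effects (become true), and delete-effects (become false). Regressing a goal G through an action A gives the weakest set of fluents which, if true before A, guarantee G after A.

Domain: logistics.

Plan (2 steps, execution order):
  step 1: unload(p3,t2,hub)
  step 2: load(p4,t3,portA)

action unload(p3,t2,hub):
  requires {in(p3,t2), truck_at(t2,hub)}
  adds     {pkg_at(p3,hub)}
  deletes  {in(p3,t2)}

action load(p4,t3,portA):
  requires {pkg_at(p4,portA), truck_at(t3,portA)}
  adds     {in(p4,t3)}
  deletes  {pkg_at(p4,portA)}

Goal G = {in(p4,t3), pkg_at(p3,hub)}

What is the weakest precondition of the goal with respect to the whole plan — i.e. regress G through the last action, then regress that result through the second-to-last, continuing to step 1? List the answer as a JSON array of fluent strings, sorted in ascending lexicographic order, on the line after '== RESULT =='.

Work backward from the goal:
  through step 2 (load(p4,t3,portA)): drop {in(p4,t3)}, keep {pkg_at(p3,hub)}, require {pkg_at(p4,portA), truck_at(t3,portA)}
    → {pkg_at(p3,hub), pkg_at(p4,portA), truck_at(t3,portA)}
  through step 1 (unload(p3,t2,hub)): drop {pkg_at(p3,hub)}, keep {pkg_at(p4,portA), truck_at(t3,portA)}, require {in(p3,t2), truck_at(t2,hub)}
    → {in(p3,t2), pkg_at(p4,portA), truck_at(t2,hub), truck_at(t3,portA)}

== RESULT ==
["in(p3,t2)", "pkg_at(p4,portA)", "truck_at(t2,hub)", "truck_at(t3,portA)"]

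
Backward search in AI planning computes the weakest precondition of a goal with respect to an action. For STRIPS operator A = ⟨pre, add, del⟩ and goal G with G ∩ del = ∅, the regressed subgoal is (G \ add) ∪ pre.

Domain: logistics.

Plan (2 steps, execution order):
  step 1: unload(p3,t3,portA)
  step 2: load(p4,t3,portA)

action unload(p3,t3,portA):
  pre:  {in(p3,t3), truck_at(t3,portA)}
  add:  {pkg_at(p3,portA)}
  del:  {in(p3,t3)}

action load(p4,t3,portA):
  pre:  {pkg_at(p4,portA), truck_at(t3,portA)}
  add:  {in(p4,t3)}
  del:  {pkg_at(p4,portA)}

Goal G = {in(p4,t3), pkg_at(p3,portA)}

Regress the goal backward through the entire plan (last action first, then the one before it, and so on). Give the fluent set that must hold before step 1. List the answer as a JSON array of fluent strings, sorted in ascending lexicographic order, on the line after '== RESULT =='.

Work backward from the goal:
  through step 2 (load(p4,t3,portA)): drop {in(p4,t3)}, keep {pkg_at(p3,portA)}, require {pkg_at(p4,portA), truck_at(t3,portA)}
    → {pkg_at(p3,portA), pkg_at(p4,portA), truck_at(t3,portA)}
  through step 1 (unload(p3,t3,portA)): drop {pkg_at(p3,portA)}, keep {pkg_at(p4,portA), truck_at(t3,portA)}, require {in(p3,t3), truck_at(t3,portA)}
    → {in(p3,t3), pkg_at(p4,portA), truck_at(t3,portA)}

== RESULT ==
["in(p3,t3)", "pkg_at(p4,portA)", "truck_at(t3,portA)"]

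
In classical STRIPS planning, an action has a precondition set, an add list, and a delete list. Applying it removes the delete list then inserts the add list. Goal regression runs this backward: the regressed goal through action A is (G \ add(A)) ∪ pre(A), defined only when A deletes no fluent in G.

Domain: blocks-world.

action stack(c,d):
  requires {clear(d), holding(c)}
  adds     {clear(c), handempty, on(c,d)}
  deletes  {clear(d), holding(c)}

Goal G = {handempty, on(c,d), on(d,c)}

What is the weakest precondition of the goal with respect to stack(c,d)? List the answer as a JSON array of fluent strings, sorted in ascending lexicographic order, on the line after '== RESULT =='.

Regress:
  G ∩ del = {}  (empty — regression defined)
  G \ add = {handempty, on(c,d), on(d,c)} \ {clear(c), handempty, on(c,d)} = {on(d,c)}
  ∪ pre   = {on(d,c)} ∪ {clear(d), holding(c)}
          = {clear(d), holding(c), on(d,c)}

== RESULT ==
["clear(d)", "holding(c)", "on(d,c)"]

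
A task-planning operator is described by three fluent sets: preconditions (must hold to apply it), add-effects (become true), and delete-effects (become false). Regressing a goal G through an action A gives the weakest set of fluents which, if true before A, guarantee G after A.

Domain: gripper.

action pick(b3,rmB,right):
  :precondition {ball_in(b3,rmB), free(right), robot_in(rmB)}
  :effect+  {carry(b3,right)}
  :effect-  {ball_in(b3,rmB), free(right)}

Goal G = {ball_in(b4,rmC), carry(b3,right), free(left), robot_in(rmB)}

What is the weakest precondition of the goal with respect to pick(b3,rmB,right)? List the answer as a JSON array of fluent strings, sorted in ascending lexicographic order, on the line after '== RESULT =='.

Compute (G \ add) ∪ pre:
  G ∩ del = {}  (empty — regression defined)
  G \ add = {ball_in(b4,rmC), carry(b3,right), free(left), robot_in(rmB)} \ {carry(b3,right)} = {ball_in(b4,rmC), free(left), robot_in(rmB)}
  ∪ pre   = {ball_in(b4,rmC), free(left), robot_in(rmB)} ∪ {ball_in(b3,rmB), free(right), robot_in(rmB)}
          = {ball_in(b3,rmB), ball_in(b4,rmC), free(left), free(right), robot_in(rmB)}

== RESULT ==
["ball_in(b3,rmB)", "ball_in(b4,rmC)", "free(left)", "free(right)", "robot_in(rmB)"]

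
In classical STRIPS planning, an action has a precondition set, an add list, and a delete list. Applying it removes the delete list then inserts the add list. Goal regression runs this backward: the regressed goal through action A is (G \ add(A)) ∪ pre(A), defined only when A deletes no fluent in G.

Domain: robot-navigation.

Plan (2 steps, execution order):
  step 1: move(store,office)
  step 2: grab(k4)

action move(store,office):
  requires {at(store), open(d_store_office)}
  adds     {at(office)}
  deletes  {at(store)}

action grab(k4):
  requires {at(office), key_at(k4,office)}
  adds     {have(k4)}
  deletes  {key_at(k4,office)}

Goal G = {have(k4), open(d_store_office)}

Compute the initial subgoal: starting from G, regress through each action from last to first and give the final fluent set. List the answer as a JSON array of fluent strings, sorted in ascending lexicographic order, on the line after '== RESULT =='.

Work backward from the goal:
  through step 2 (grab(k4)): drop {have(k4)}, keep {open(d_store_office)}, require {at(office), key_at(k4,office)}
    → {at(office), key_at(k4,office), open(d_store_office)}
  through step 1 (move(store,office)): drop {at(office)}, keep {key_at(k4,office), open(d_store_office)}, require {at(store), open(d_store_office)}
    → {at(store), key_at(k4,office), open(d_store_office)}

== RESULT ==
["at(store)", "key_at(k4,office)", "open(d_store_office)"]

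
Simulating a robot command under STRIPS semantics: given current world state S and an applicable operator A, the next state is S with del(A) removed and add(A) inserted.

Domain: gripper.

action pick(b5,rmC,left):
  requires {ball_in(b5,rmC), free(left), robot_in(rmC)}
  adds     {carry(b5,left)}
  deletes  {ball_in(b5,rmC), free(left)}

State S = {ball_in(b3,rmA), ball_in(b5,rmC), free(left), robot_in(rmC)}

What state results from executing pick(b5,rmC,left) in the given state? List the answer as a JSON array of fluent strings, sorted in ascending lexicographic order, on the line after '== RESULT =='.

Progress:
  pre ⊆ S: {ball_in(b5,rmC), free(left), robot_in(rmC)} ⊆ S  — applicable
  S \ del = {ball_in(b3,rmA), robot_in(rmC)}
  ∪ add   = {ball_in(b3,rmA), carry(b5,left), robot_in(rmC)}

== RESULT ==
["ball_in(b3,rmA)", "carry(b5,left)", "robot_in(rmC)"]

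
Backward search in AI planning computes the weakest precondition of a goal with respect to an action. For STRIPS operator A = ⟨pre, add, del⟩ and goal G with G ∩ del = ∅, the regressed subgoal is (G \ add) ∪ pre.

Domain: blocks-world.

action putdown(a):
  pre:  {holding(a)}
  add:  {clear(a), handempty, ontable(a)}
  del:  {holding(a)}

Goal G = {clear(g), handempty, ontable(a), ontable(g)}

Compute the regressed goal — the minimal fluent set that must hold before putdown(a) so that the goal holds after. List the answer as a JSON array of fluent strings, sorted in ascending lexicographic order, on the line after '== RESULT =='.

Compute (G \ add) ∪ pre:
  G ∩ del = {}  (empty — regression defined)
  G \ add = {clear(g), handempty, ontable(a), ontable(g)} \ {clear(a), handempty, ontable(a)} = {clear(g), ontable(g)}
  ∪ pre   = {clear(g), ontable(g)} ∪ {holding(a)}
          = {clear(g), holding(a), ontable(g)}

== RESULT ==
["clear(g)", "holding(a)", "ontable(g)"]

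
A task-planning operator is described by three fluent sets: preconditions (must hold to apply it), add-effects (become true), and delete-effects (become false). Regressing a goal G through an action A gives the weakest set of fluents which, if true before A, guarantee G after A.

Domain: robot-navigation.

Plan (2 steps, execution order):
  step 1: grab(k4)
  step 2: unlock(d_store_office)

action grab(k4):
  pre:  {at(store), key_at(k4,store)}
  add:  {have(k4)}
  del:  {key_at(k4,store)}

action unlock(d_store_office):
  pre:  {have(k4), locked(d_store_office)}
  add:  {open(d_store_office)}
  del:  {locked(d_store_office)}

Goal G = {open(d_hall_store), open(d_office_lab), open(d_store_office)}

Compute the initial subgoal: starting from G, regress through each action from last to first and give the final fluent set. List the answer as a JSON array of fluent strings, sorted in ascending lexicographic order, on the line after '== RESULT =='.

Regress step by step:
  through step 2 (unlock(d_store_office)): drop {open(d_store_office)}, keep {open(d_hall_store), open(d_office_lab)}, require {have(k4), locked(d_store_office)}
    → {have(k4), locked(d_store_office), open(d_hall_store), open(d_office_lab)}
  through step 1 (grab(k4)): drop {have(k4)}, keep {locked(d_store_office), open(d_hall_store), open(d_office_lab)}, require {at(store), key_at(k4,store)}
    → {at(store), key_at(k4,store), locked(d_store_office), open(d_hall_store), open(d_office_lab)}

== RESULT ==
["at(store)", "key_at(k4,store)", "locked(d_store_office)", "open(d_hall_store)", "open(d_office_lab)"]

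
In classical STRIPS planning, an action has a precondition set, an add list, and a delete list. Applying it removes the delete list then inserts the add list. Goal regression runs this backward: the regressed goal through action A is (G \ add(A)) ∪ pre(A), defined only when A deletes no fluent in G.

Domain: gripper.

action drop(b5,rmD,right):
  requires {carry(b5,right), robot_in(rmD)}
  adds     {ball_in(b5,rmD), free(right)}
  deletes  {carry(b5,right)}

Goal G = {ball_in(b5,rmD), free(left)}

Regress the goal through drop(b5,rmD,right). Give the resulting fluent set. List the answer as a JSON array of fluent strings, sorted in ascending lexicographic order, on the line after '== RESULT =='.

Compute (G \ add) ∪ pre:
  G ∩ del = {}  (empty — regression defined)
  G \ add = {ball_in(b5,rmD), free(left)} \ {ball_in(b5,rmD), free(right)} = {free(left)}
  ∪ pre   = {free(left)} ∪ {carry(b5,right), robot_in(rmD)}
          = {carry(b5,right), free(left), robot_in(rmD)}

== RESULT ==
["carry(b5,right)", "free(left)", "robot_in(rmD)"]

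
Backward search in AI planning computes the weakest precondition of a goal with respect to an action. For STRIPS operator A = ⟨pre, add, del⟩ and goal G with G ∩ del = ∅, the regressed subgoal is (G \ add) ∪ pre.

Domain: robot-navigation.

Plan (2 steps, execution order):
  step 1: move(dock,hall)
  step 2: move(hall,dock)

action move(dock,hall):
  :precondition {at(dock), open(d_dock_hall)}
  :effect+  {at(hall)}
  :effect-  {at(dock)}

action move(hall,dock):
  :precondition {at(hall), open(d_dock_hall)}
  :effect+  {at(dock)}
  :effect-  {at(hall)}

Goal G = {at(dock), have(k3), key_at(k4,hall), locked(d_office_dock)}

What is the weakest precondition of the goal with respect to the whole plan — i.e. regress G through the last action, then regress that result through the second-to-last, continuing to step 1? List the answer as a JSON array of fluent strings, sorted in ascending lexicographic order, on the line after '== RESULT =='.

Regress step by step:
  through step 2 (move(hall,dock)): drop {at(dock)}, keep {have(k3), key_at(k4,hall), locked(d_office_dock)}, require {at(hall), open(d_dock_hall)}
    → {at(hall), have(k3), key_at(k4,hall), locked(d_office_dock), open(d_dock_hall)}
  through step 1 (move(dock,hall)): drop {at(hall)}, keep {have(k3), key_at(k4,hall), locked(d_office_dock), open(d_dock_hall)}, require {at(dock), open(d_dock_hall)}
    → {at(dock), have(k3), key_at(k4,hall), locked(d_office_dock), open(d_dock_hall)}

== RESULT ==
["at(dock)", "have(k3)", "key_at(k4,hall)", "locked(d_office_dock)", "open(d_dock_hall)"]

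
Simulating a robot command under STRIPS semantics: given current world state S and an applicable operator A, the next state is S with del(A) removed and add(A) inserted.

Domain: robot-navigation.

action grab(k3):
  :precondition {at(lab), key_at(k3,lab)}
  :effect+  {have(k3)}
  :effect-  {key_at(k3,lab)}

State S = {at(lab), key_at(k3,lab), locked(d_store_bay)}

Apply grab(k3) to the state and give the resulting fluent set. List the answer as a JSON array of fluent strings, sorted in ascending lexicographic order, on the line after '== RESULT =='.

Progress:
  pre ⊆ S: {at(lab), key_at(k3,lab)} ⊆ S  — applicable
  S \ del = {at(lab), locked(d_store_bay)}
  ∪ add   = {at(lab), have(k3), locked(d_store_bay)}

== RESULT ==
["at(lab)", "have(k3)", "locked(d_store_bay)"]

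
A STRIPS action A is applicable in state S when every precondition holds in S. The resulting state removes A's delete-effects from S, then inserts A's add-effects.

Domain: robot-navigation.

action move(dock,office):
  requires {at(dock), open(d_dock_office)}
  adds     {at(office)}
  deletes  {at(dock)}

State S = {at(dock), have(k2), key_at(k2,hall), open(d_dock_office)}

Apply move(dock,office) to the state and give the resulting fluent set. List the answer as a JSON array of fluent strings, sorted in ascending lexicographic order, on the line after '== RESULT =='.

Compute (S \ del) ∪ add:
  pre ⊆ S: {at(dock), open(d_dock_office)} ⊆ S  — applicable
  S \ del = {have(k2), key_at(k2,hall), open(d_dock_office)}
  ∪ add   = {at(office), have(k2), key_at(k2,hall), open(d_dock_office)}

== RESULT ==
["at(office)", "have(k2)", "key_at(k2,hall)", "open(d_dock_office)"]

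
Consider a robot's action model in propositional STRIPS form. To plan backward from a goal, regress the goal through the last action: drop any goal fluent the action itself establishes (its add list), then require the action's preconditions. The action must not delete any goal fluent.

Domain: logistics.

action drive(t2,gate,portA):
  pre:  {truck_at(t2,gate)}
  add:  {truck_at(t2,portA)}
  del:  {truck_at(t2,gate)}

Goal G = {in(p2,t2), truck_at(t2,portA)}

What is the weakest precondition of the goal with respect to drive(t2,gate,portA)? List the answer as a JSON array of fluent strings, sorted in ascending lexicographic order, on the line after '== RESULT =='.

Regress:
  G ∩ del = {}  (empty — regression defined)
  G \ add = {in(p2,t2), truck_at(t2,portA)} \ {truck_at(t2,portA)} = {in(p2,t2)}
  ∪ pre   = {in(p2,t2)} ∪ {truck_at(t2,gate)}
          = {in(p2,t2), truck_at(t2,gate)}

== RESULT ==
["in(p2,t2)", "truck_at(t2,gate)"]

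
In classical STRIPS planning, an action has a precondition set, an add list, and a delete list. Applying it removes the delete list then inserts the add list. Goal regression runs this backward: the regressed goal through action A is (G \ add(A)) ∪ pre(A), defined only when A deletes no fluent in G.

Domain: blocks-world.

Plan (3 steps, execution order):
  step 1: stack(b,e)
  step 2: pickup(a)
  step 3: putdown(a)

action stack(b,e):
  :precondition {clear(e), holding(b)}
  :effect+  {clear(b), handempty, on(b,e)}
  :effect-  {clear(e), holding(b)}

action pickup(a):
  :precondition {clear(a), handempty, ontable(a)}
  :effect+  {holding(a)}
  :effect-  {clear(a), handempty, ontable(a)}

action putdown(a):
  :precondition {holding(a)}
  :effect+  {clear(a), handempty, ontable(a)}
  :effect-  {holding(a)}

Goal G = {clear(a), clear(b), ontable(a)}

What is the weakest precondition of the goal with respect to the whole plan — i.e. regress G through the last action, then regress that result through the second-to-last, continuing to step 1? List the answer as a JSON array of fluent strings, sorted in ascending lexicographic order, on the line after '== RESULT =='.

Regress step by step:
  through step 3 (putdown(a)): drop {clear(a), ontable(a)}, keep {clear(b)}, require {holding(a)}
    → {clear(b), holding(a)}
  through step 2 (pickup(a)): drop {holding(a)}, keep {clear(b)}, require {clear(a), handempty, ontable(a)}
    → {clear(a), clear(b), handempty, ontable(a)}
  through step 1 (stack(b,e)): drop {clear(b), handempty}, keep {clear(a), ontable(a)}, require {clear(e), holding(b)}
    → {clear(a), clear(e), holding(b), ontable(a)}

== RESULT ==
["clear(a)", "clear(e)", "holding(b)", "ontable(a)"]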